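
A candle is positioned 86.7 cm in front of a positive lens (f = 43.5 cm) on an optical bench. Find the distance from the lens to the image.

87.3 cm

Lens equation: 1/v = 1/f − 1/u = 1/(43.50) − 1/(86.7) = 0.02299 − 0.01153 = 0.01145, so v = 87.3 cm.
The image is real, inverted and enlarged, on the far side of the lens.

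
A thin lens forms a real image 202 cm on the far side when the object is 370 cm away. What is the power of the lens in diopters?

P = +0.765 D

d_i = +202 cm.
1/f = 1/d_o + 1/d_i = 1/(370) + 1/(202) = 0.007653 cm⁻¹.
f = 130.7 cm = 1.307 m, so P = 1/f = +0.765 D.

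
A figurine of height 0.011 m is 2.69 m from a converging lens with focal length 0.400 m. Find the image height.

0.00192 m

1/d_i = 1/f − 1/d_o = 1/(0.4000) − 1/(2.69) = 2.128, so d_i = 0.4699 m.
m = −d_i/d_o = -0.1747.
|h_i| = |m|·h_o = 0.1747 × 0.011 = 0.00192 m. The image is real, inverted and reduced, on the far side of the lens.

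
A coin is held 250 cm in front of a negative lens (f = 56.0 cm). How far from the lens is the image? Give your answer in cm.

45.8 cm

For a negative lens, f = -56.0 cm.
Thin-lens equation: 1/q = 1/f − 1/p = 1/(-56.00) − 1/(250) = -0.01786 − 0.004000 = -0.02186, so q = -45.8 cm.
The image is virtual, upright and reduced, on the same side as the object.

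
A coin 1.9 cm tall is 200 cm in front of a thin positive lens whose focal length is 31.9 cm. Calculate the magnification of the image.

m = -0.190

1/d_i = 1/f − 1/d_o = 1/(31.90) − 1/(200) = 0.02635, so d_i = 37.95 cm.
m = −d_i/d_o = −(37.95)/(200) = -0.190.
The image is real, inverted and reduced, on the far side of the lens.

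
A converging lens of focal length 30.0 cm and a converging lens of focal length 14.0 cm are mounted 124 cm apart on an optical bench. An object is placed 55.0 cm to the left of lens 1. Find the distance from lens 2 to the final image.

Lens 1: 1/d_i1 = 1/f₁ − 1/d_o1 = 1/(30.0) − 1/(55.0) = 0.01515, so d_i1 = 66.00 cm.
The intermediate image is 66.00 cm to the right of lens 1, which is 124 − (66.00) = 58.00 cm to the left of lens 2, so d_o2 = +58.00 cm.
Lens 2: 1/d_i2 = 1/f₂ − 1/d_o2 = 1/(14.0) − 1/(58.00) = 0.05419, so d_i2 = 18.5 cm.
The final image is real, 18.5 cm to the right of lens 2 (overall magnification ≈ 0.38).

18.5 cm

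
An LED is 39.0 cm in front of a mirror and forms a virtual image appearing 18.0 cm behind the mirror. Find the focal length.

f = -33.4 cm (convex)

Virtual image ⇒ d_i = −18.0 cm.
1/f = 1/d_o + 1/d_i = 1/(39.0) + 1/(-18.0) = -0.02991, so f = -33.4 cm.
Since f is negative, the mirror is convex.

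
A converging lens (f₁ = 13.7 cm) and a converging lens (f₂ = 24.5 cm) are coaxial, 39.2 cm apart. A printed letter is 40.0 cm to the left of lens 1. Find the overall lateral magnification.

m = -2.08

Lens 1: 1/d_i1 = 1/(13.7) − 1/(40.0) = 0.04799, so d_i1 = 20.84 cm; m₁ = −d_i1/d_o1 = -0.5210.
d_o2 = 39.2 − (20.84) = 18.36 cm.
Lens 2: 1/d_i2 = 1/(24.5) − 1/(18.36) = -0.01365, so d_i2 = -73.26 cm; m₂ = −d_i2/d_o2 = +3.990.
m = m₁·m₂ = (-0.5210)(+3.990) = -2.08.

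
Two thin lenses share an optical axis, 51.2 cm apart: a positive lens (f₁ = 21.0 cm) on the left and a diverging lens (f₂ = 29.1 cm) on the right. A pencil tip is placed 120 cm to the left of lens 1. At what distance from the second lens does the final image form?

13.7 cm

Lens 1: 1/d_i1 = 1/f₁ − 1/d_o1 = 1/(21.0) − 1/(120) = 0.03929, so d_i1 = 25.45 cm.
The intermediate image is 25.45 cm to the right of lens 1, which is 51.2 − (25.45) = 25.75 cm to the left of lens 2, so d_o2 = +25.75 cm.
Lens 2 is diverging, so f₂ = −29.1 cm.
Lens 2: 1/d_i2 = 1/f₂ − 1/d_o2 = 1/(-29.1) − 1/(25.75) = -0.07320, so d_i2 = -13.7 cm.
The final image is virtual, 13.7 cm to the left of lens 2 (overall magnification ≈ -0.11).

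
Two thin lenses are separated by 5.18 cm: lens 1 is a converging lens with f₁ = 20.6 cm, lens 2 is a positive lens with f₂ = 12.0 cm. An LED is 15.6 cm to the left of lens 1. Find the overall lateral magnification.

Lens 1: 1/d_i1 = 1/(20.6) − 1/(15.6) = -0.01556, so d_i1 = -64.27 cm; m₁ = −d_i1/d_o1 = +4.120.
d_o2 = 5.18 − (-64.27) = 69.45 cm.
Lens 2: 1/d_i2 = 1/(12.0) − 1/(69.45) = 0.06893, so d_i2 = 14.51 cm; m₂ = −d_i2/d_o2 = -0.2089.
m = m₁·m₂ = (+4.120)(-0.2089) = -0.861.

m = -0.861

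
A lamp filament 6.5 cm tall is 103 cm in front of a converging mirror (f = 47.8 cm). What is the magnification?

m = -0.866

1/d_i = 1/f − 1/d_o = 1/(47.80) − 1/(103) = 0.01121, so d_i = 89.19 cm.
m = −d_i/d_o = −(89.19)/(103) = -0.866.
The image is real, inverted and reduced, in front of the mirror.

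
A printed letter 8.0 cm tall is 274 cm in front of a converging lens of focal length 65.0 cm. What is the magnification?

m = -0.311

1/d_i = 1/f − 1/d_o = 1/(65.00) − 1/(274) = 0.01173, so d_i = 85.22 cm.
m = −d_i/d_o = −(85.22)/(274) = -0.311.
The image is real, inverted and reduced, on the far side of the lens.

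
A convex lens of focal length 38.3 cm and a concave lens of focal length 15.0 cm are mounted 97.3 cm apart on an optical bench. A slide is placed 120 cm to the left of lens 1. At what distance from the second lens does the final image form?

Lens 1: 1/d_i1 = 1/f₁ − 1/d_o1 = 1/(38.3) − 1/(120) = 0.01778, so d_i1 = 56.25 cm.
The intermediate image is 56.25 cm to the right of lens 1, which is 97.3 − (56.25) = 41.05 cm to the left of lens 2, so d_o2 = +41.05 cm.
Lens 2 is diverging, so f₂ = −15.0 cm.
Lens 2: 1/d_i2 = 1/f₂ − 1/d_o2 = 1/(-15.0) − 1/(41.05) = -0.09103, so d_i2 = -11.0 cm.
The final image is virtual, 11.0 cm to the left of lens 2 (overall magnification ≈ -0.13).

11.0 cm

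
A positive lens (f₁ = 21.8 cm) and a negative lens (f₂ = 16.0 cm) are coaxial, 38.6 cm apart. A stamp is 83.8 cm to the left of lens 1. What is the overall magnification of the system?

m = -0.224

Lens 1: 1/d_i1 = 1/(21.8) − 1/(83.8) = 0.03394, so d_i1 = 29.47 cm; m₁ = −d_i1/d_o1 = -0.3517.
d_o2 = 38.6 − (29.47) = 9.130 cm.
f₂ = −16.0 cm (diverging).
Lens 2: 1/d_i2 = 1/(-16.0) − 1/(9.130) = -0.1720, so d_i2 = -5.813 cm; m₂ = −d_i2/d_o2 = +0.6367.
m = m₁·m₂ = (-0.3517)(+0.6367) = -0.224.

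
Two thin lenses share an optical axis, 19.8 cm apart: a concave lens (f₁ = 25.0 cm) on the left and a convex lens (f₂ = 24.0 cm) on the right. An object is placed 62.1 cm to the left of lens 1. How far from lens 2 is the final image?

66.3 cm

Lens 1 is diverging, so f₁ = −25.0 cm.
Lens 1: 1/d_i1 = 1/f₁ − 1/d_o1 = 1/(-25.0) − 1/(62.1) = -0.05610, so d_i1 = -17.82 cm.
The intermediate image is 17.82 cm to the left of lens 1 (virtual), which is 19.8 − (-17.82) = 37.62 cm to the left of lens 2, so d_o2 = +37.62 cm.
Lens 2: 1/d_i2 = 1/f₂ − 1/d_o2 = 1/(24.0) − 1/(37.62) = 0.01509, so d_i2 = 66.3 cm.
The final image is real, 66.3 cm to the right of lens 2 (overall magnification ≈ -0.51).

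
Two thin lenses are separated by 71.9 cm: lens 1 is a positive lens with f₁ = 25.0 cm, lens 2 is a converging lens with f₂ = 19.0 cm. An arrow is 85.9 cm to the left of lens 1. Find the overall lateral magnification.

Lens 1: 1/d_i1 = 1/(25.0) − 1/(85.9) = 0.02836, so d_i1 = 35.26 cm; m₁ = −d_i1/d_o1 = -0.4105.
d_o2 = 71.9 − (35.26) = 36.64 cm.
Lens 2: 1/d_i2 = 1/(19.0) − 1/(36.64) = 0.02534, so d_i2 = 39.46 cm; m₂ = −d_i2/d_o2 = -1.077.
m = m₁·m₂ = (-0.4105)(-1.077) = +0.442.

m = +0.442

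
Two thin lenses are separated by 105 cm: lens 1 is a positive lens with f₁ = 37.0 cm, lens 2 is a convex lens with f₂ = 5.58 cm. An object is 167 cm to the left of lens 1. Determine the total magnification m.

Lens 1: 1/d_i1 = 1/(37.0) − 1/(167) = 0.02104, so d_i1 = 47.53 cm; m₁ = −d_i1/d_o1 = -0.2846.
d_o2 = 105 − (47.53) = 57.47 cm.
Lens 2: 1/d_i2 = 1/(5.58) − 1/(57.47) = 0.1618, so d_i2 = 6.180 cm; m₂ = −d_i2/d_o2 = -0.1075.
m = m₁·m₂ = (-0.2846)(-0.1075) = +0.0306.

m = +0.0306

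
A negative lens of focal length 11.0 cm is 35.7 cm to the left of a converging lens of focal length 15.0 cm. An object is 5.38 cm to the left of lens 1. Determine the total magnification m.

m = -0.414

f₁ = −11.0 cm (diverging).
Lens 1: 1/d_i1 = 1/(-11.0) − 1/(5.38) = -0.2768, so d_i1 = -3.613 cm; m₁ = −d_i1/d_o1 = +0.6716.
d_o2 = 35.7 − (-3.613) = 39.31 cm.
Lens 2: 1/d_i2 = 1/(15.0) − 1/(39.31) = 0.04123, so d_i2 = 24.26 cm; m₂ = −d_i2/d_o2 = -0.6170.
m = m₁·m₂ = (+0.6716)(-0.6170) = -0.414.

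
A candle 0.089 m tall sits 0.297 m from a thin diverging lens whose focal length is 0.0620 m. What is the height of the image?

For a diverging lens, f = -0.0620 m.
1/d_i = 1/f − 1/d_o = 1/(-0.06200) − 1/(0.297) = -19.50, so d_i = -0.05129 m.
m = −d_i/d_o = +0.1727.
|h_i| = |m|·h_o = 0.1727 × 0.089 = 0.0154 m. The image is virtual, upright and reduced, on the same side as the object.

0.0154 m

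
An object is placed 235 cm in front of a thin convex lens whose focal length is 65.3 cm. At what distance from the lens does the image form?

Lens equation: 1/q = 1/f − 1/p = 1/(65.30) − 1/(235) = 0.01531 − 0.004255 = 0.01106, so q = 90.4 cm.
The image is real, inverted and reduced, on the far side of the lens.

90.4 cm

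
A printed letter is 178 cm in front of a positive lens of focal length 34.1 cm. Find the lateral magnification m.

m = -0.237

1/d_i = 1/f − 1/d_o = 1/(34.10) − 1/(178) = 0.02371, so d_i = 42.18 cm.
m = −d_i/d_o = −(42.18)/(178) = -0.237.
The image is real, inverted and reduced, on the far side of the lens.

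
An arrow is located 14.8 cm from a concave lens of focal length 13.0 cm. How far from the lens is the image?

6.92 cm

For a concave lens, f = -13.0 cm.
Lens equation: 1/v = 1/f − 1/u = 1/(-13.00) − 1/(14.8) = -0.07692 − 0.06757 = -0.1445, so v = -6.92 cm.
The image is virtual, upright and reduced, on the same side as the object.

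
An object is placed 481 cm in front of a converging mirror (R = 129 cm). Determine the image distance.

f = R/2 = 129/2 = 64.50 cm.
Mirror equation: 1/s_i = 1/f − 1/s_o = 1/(64.50) − 1/(481) = 0.01550 − 0.002079 = 0.01342, so s_i = 74.5 cm.
The image is real, inverted and reduced, in front of the mirror.

74.5 cm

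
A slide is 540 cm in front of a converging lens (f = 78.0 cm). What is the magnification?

m = -0.169

1/d_i = 1/f − 1/d_o = 1/(78.00) − 1/(540) = 0.01097, so d_i = 91.17 cm.
m = −d_i/d_o = −(91.17)/(540) = -0.169.
The image is real, inverted and reduced, on the far side of the lens.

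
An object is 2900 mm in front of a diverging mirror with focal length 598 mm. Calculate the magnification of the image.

For a diverging mirror, f = -598 mm.
1/d_i = 1/f − 1/d_o = 1/(-598.0) − 1/(2900) = -0.002017, so d_i = -495.8 mm.
m = −d_i/d_o = −(-495.8)/(2900) = +0.171.
The image is virtual, upright and reduced, behind the mirror.

m = +0.171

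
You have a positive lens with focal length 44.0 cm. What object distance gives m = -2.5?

m = −d_i/d_o ⇒ d_i = −m·d_o.
1/f = 1/d_o + 1/d_i = 1/d_o − 1/(m·d_o) = (1 − 1/m)/d_o, so d_o = f(1 − 1/m) = (44.00)(1 − 1/(-2.5)) = 61.6 cm.

61.6 cm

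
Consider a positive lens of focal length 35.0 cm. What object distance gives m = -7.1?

m = −d_i/d_o ⇒ d_i = −m·d_o.
1/f = 1/d_o + 1/d_i = 1/d_o − 1/(m·d_o) = (1 − 1/m)/d_o, so d_o = f(1 − 1/m) = (35.00)(1 − 1/(-7.1)) = 39.9 cm.

39.9 cm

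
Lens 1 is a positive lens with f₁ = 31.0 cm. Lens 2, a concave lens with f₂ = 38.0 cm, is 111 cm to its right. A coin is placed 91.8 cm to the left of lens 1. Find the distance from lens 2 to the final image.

Lens 1: 1/d_i1 = 1/f₁ − 1/d_o1 = 1/(31.0) − 1/(91.8) = 0.02136, so d_i1 = 46.81 cm.
The intermediate image is 46.81 cm to the right of lens 1, which is 111 − (46.81) = 64.19 cm to the left of lens 2, so d_o2 = +64.19 cm.
Lens 2 is diverging, so f₂ = −38.0 cm.
Lens 2: 1/d_i2 = 1/f₂ − 1/d_o2 = 1/(-38.0) − 1/(64.19) = -0.04189, so d_i2 = -23.9 cm.
The final image is virtual, 23.9 cm to the left of lens 2 (overall magnification ≈ -0.19).

23.9 cm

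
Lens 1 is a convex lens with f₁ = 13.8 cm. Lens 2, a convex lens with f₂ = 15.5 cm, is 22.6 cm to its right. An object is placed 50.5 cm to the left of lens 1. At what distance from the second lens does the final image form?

4.71 cm

Lens 1: 1/d_i1 = 1/f₁ − 1/d_o1 = 1/(13.8) − 1/(50.5) = 0.05266, so d_i1 = 18.99 cm.
The intermediate image is 18.99 cm to the right of lens 1, which is 22.6 − (18.99) = 3.610 cm to the left of lens 2, so d_o2 = +3.610 cm.
Lens 2: 1/d_i2 = 1/f₂ − 1/d_o2 = 1/(15.5) − 1/(3.610) = -0.2125, so d_i2 = -4.71 cm.
The final image is virtual, 4.71 cm to the left of lens 2 (overall magnification ≈ -0.49).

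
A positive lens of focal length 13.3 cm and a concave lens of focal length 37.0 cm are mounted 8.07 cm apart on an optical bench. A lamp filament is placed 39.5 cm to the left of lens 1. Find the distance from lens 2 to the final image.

Lens 1: 1/d_i1 = 1/f₁ − 1/d_o1 = 1/(13.3) − 1/(39.5) = 0.04987, so d_i1 = 20.05 cm.
The intermediate image is 20.05 cm to the right of lens 1, which lies 11.98 cm to the right of lens 2 — a virtual object — so d_o2 = −11.98 cm.
Lens 2 is diverging, so f₂ = −37.0 cm.
Lens 2: 1/d_i2 = 1/f₂ − 1/d_o2 = 1/(-37.0) − 1/(-11.98) = 0.05645, so d_i2 = 17.7 cm.
The final image is real, 17.7 cm to the right of lens 2 (overall magnification ≈ -0.75).

17.7 cm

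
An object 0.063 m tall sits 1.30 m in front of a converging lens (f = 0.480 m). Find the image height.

0.0369 m

1/d_i = 1/f − 1/d_o = 1/(0.4800) − 1/(1.30) = 1.314, so d_i = 0.7610 m.
m = −d_i/d_o = -0.5854.
|h_i| = |m|·h_o = 0.5854 × 0.063 = 0.0369 m. The image is real, inverted and reduced, on the far side of the lens.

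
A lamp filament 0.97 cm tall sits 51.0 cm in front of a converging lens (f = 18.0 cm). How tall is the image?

1/d_i = 1/f − 1/d_o = 1/(18.00) − 1/(51.0) = 0.03595, so d_i = 27.82 cm.
m = −d_i/d_o = -0.5455.
|h_i| = |m|·h_o = 0.5455 × 0.97 = 0.529 cm. The image is real, inverted and reduced, on the far side of the lens.

0.529 cm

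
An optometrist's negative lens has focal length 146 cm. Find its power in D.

P = -0.685 D

For a negative lens, f = −146 cm.
f = -146 cm = -1.46 m.
P = 1/f = 1/(-1.46 m) = -0.685 D.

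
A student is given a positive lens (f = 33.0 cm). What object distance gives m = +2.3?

18.7 cm

m = −d_i/d_o ⇒ d_i = −m·d_o.
1/f = 1/d_o + 1/d_i = 1/d_o − 1/(m·d_o) = (1 − 1/m)/d_o, so d_o = f(1 − 1/m) = (33.00)(1 − 1/(+2.3)) = 18.7 cm.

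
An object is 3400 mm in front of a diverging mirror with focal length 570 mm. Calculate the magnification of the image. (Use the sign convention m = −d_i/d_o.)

For a diverging mirror, f = -570 mm.
1/d_i = 1/f − 1/d_o = 1/(-570.0) − 1/(3400) = -0.002049, so d_i = -488.2 mm.
m = −d_i/d_o = −(-488.2)/(3400) = +0.144.
The image is virtual, upright and reduced, behind the mirror.

m = +0.144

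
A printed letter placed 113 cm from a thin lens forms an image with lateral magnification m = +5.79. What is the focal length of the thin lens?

m = −d_i/d_o ⇒ d_i = −m·d_o = −(+5.79)·(113) = -654.3 cm.
1/f = 1/d_o + 1/d_i = 1/(113) + 1/(-654.3) = 0.007321, so f = 137 cm.
Since f is positive, the thin lens is converging.

f = 137 cm (converging)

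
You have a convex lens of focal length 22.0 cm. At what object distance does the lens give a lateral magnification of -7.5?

24.9 cm

m = −d_i/d_o ⇒ d_i = −m·d_o.
1/f = 1/d_o + 1/d_i = 1/d_o − 1/(m·d_o) = (1 − 1/m)/d_o, so d_o = f(1 − 1/m) = (22.00)(1 − 1/(-7.5)) = 24.9 cm.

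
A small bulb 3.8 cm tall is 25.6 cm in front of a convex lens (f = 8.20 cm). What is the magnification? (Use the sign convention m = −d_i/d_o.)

1/d_i = 1/f − 1/d_o = 1/(8.200) − 1/(25.6) = 0.08289, so d_i = 12.06 cm.
m = −d_i/d_o = −(12.06)/(25.6) = -0.471.
The image is real, inverted and reduced, on the far side of the lens.

m = -0.471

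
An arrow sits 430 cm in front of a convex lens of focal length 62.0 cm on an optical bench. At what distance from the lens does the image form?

Lens equation: 1/v = 1/f − 1/u = 1/(62.00) − 1/(430) = 0.01613 − 0.002326 = 0.01380, so v = 72.4 cm.
The image is real, inverted and reduced, on the far side of the lens.

72.4 cm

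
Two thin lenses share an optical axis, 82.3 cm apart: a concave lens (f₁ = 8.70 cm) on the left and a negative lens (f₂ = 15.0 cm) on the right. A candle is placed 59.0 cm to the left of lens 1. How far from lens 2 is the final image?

Lens 1 is diverging, so f₁ = −8.70 cm.
Lens 1: 1/d_i1 = 1/f₁ − 1/d_o1 = 1/(-8.70) − 1/(59.0) = -0.1319, so d_i1 = -7.582 cm.
The intermediate image is 7.582 cm to the left of lens 1 (virtual), which is 82.3 − (-7.582) = 89.88 cm to the left of lens 2, so d_o2 = +89.88 cm.
Lens 2 is diverging, so f₂ = −15.0 cm.
Lens 2: 1/d_i2 = 1/f₂ − 1/d_o2 = 1/(-15.0) − 1/(89.88) = -0.07779, so d_i2 = -12.9 cm.
The final image is virtual, 12.9 cm to the left of lens 2 (overall magnification ≈ 0.018).

12.9 cm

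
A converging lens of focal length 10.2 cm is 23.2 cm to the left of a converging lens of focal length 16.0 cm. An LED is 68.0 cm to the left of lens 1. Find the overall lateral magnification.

Lens 1: 1/d_i1 = 1/(10.2) − 1/(68.0) = 0.08333, so d_i1 = 12.00 cm; m₁ = −d_i1/d_o1 = -0.1765.
d_o2 = 23.2 − (12.00) = 11.20 cm.
Lens 2: 1/d_i2 = 1/(16.0) − 1/(11.20) = -0.02679, so d_i2 = -37.33 cm; m₂ = −d_i2/d_o2 = +3.333.
m = m₁·m₂ = (-0.1765)(+3.333) = -0.588.

m = -0.588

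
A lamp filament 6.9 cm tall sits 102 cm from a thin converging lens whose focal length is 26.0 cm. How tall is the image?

2.36 cm

1/d_i = 1/f − 1/d_o = 1/(26.00) − 1/(102) = 0.02866, so d_i = 34.89 cm.
m = −d_i/d_o = -0.3421.
|h_i| = |m|·h_o = 0.3421 × 6.9 = 2.36 cm. The image is real, inverted and reduced, on the far side of the lens.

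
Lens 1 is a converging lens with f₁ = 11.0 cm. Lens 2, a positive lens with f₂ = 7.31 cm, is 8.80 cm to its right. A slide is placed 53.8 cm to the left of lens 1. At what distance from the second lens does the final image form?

Lens 1: 1/d_i1 = 1/f₁ − 1/d_o1 = 1/(11.0) − 1/(53.8) = 0.07232, so d_i1 = 13.83 cm.
The intermediate image is 13.83 cm to the right of lens 1, which lies 5.030 cm to the right of lens 2 — a virtual object — so d_o2 = −5.030 cm.
Lens 2: 1/d_i2 = 1/f₂ − 1/d_o2 = 1/(7.31) − 1/(-5.030) = 0.3356, so d_i2 = 2.98 cm.
The final image is real, 2.98 cm to the right of lens 2 (overall magnification ≈ -0.15).

2.98 cm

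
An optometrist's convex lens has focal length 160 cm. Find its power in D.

P = +0.625 D

f = 160 cm = 1.60 m.
P = 1/f = 1/(1.60 m) = +0.625 D.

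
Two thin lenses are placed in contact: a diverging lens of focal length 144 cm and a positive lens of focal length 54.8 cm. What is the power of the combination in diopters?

P = +1.13 D

P₁ = 1/f₁ = 1/(-1.44 m) = -0.6944 D; P₂ = 1/f₂ = 1/(0.548 m) = +1.825 D.
For thin lenses in contact, P = P₁ + P₂ = (-0.6944) + (+1.825) = +1.13 D.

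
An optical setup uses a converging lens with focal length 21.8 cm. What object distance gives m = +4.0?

m = −d_i/d_o ⇒ d_i = −m·d_o.
1/f = 1/d_o + 1/d_i = 1/d_o − 1/(m·d_o) = (1 − 1/m)/d_o, so d_o = f(1 − 1/m) = (21.80)(1 − 1/(+4.0)) = 16.4 cm.

16.4 cm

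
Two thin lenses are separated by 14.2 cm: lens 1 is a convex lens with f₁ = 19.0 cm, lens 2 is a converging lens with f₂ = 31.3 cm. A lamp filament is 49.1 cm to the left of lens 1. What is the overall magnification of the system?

m = -0.411

Lens 1: 1/d_i1 = 1/(19.0) − 1/(49.1) = 0.03226, so d_i1 = 30.99 cm; m₁ = −d_i1/d_o1 = -0.6312.
d_o2 = 14.2 − (30.99) = -16.79 cm (virtual object).
Lens 2: 1/d_i2 = 1/(31.3) − 1/(-16.79) = 0.09151, so d_i2 = 10.93 cm; m₂ = −d_i2/d_o2 = +0.6509.
m = m₁·m₂ = (-0.6312)(+0.6509) = -0.411.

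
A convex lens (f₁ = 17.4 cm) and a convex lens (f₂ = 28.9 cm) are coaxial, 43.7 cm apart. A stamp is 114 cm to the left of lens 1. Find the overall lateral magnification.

Lens 1: 1/d_i1 = 1/(17.4) − 1/(114) = 0.04870, so d_i1 = 20.53 cm; m₁ = −d_i1/d_o1 = -0.1801.
d_o2 = 43.7 − (20.53) = 23.17 cm.
Lens 2: 1/d_i2 = 1/(28.9) − 1/(23.17) = -0.008557, so d_i2 = -116.9 cm; m₂ = −d_i2/d_o2 = +5.044.
m = m₁·m₂ = (-0.1801)(+5.044) = -0.908.

m = -0.908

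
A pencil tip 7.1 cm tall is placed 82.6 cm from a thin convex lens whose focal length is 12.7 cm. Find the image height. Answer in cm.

1.29 cm

1/d_i = 1/f − 1/d_o = 1/(12.70) − 1/(82.6) = 0.06663, so d_i = 15.01 cm.
m = −d_i/d_o = -0.1817.
|h_i| = |m|·h_o = 0.1817 × 7.1 = 1.29 cm. The image is real, inverted and reduced, on the far side of the lens.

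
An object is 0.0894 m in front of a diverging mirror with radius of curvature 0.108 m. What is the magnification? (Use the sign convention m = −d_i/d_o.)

m = +0.377

f = R/2 = 0.108/2 = 0.05400 m; for a diverging mirror, f = -0.05400 m.
1/d_i = 1/f − 1/d_o = 1/(-0.05400) − 1/(0.0894) = -29.70, so d_i = -0.03367 m.
m = −d_i/d_o = −(-0.03367)/(0.0894) = +0.377.
The image is virtual, upright and reduced, behind the mirror.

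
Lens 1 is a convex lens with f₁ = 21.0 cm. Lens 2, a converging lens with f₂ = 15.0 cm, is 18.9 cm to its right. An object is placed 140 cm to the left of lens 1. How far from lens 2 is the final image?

4.19 cm

Lens 1: 1/d_i1 = 1/f₁ − 1/d_o1 = 1/(21.0) − 1/(140) = 0.04048, so d_i1 = 24.71 cm.
The intermediate image is 24.71 cm to the right of lens 1, which lies 5.810 cm to the right of lens 2 — a virtual object — so d_o2 = −5.810 cm.
Lens 2: 1/d_i2 = 1/f₂ − 1/d_o2 = 1/(15.0) − 1/(-5.810) = 0.2388, so d_i2 = 4.19 cm.
The final image is real, 4.19 cm to the right of lens 2 (overall magnification ≈ -0.13).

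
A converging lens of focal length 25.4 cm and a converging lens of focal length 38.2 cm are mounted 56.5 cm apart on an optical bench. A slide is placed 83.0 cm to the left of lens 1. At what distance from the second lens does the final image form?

41.5 cm

Lens 1: 1/d_i1 = 1/f₁ − 1/d_o1 = 1/(25.4) − 1/(83.0) = 0.02732, so d_i1 = 36.60 cm.
The intermediate image is 36.60 cm to the right of lens 1, which is 56.5 − (36.60) = 19.90 cm to the left of lens 2, so d_o2 = +19.90 cm.
Lens 2: 1/d_i2 = 1/f₂ − 1/d_o2 = 1/(38.2) − 1/(19.90) = -0.02407, so d_i2 = -41.5 cm.
The final image is virtual, 41.5 cm to the left of lens 2 (overall magnification ≈ -0.92).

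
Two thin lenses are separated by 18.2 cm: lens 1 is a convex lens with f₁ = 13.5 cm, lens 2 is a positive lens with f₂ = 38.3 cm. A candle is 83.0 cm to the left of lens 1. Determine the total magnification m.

Lens 1: 1/d_i1 = 1/(13.5) − 1/(83.0) = 0.06203, so d_i1 = 16.12 cm; m₁ = −d_i1/d_o1 = -0.1942.
d_o2 = 18.2 − (16.12) = 2.080 cm.
Lens 2: 1/d_i2 = 1/(38.3) − 1/(2.080) = -0.4547, so d_i2 = -2.199 cm; m₂ = −d_i2/d_o2 = +1.057.
m = m₁·m₂ = (-0.1942)(+1.057) = -0.205.

m = -0.205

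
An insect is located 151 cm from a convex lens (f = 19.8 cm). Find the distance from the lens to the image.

Thin-lens equation: 1/d_i = 1/f − 1/d_o = 1/(19.80) − 1/(151) = 0.05051 − 0.006623 = 0.04388, so d_i = 22.8 cm.
The image is real, inverted and reduced, on the far side of the lens.

22.8 cm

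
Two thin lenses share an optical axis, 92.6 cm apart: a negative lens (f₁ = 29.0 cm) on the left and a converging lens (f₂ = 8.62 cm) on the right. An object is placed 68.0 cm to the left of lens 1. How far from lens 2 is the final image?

Lens 1 is diverging, so f₁ = −29.0 cm.
Lens 1: 1/d_i1 = 1/f₁ − 1/d_o1 = 1/(-29.0) − 1/(68.0) = -0.04919, so d_i1 = -20.33 cm.
The intermediate image is 20.33 cm to the left of lens 1 (virtual), which is 92.6 − (-20.33) = 112.9 cm to the left of lens 2, so d_o2 = +112.9 cm.
Lens 2: 1/d_i2 = 1/f₂ − 1/d_o2 = 1/(8.62) − 1/(112.9) = 0.1072, so d_i2 = 9.33 cm.
The final image is real, 9.33 cm to the right of lens 2 (overall magnification ≈ -0.025).

9.33 cm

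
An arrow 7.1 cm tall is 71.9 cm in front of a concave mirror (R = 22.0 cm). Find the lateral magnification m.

m = -0.181

f = R/2 = 22.0/2 = 11.00 cm.
1/d_i = 1/f − 1/d_o = 1/(11.00) − 1/(71.9) = 0.07700, so d_i = 12.99 cm.
m = −d_i/d_o = −(12.99)/(71.9) = -0.181.
The image is real, inverted and reduced, in front of the mirror.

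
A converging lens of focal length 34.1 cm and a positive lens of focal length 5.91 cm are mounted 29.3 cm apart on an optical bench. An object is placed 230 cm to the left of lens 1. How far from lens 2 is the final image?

Lens 1: 1/d_i1 = 1/f₁ − 1/d_o1 = 1/(34.1) − 1/(230) = 0.02498, so d_i1 = 40.04 cm.
The intermediate image is 40.04 cm to the right of lens 1, which lies 10.74 cm to the right of lens 2 — a virtual object — so d_o2 = −10.74 cm.
Lens 2: 1/d_i2 = 1/f₂ − 1/d_o2 = 1/(5.91) − 1/(-10.74) = 0.2623, so d_i2 = 3.81 cm.
The final image is real, 3.81 cm to the right of lens 2 (overall magnification ≈ -0.062).

3.81 cm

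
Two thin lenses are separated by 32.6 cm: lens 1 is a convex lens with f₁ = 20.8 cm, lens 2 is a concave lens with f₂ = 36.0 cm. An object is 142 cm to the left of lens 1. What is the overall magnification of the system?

m = -0.140

Lens 1: 1/d_i1 = 1/(20.8) − 1/(142) = 0.04103, so d_i1 = 24.37 cm; m₁ = −d_i1/d_o1 = -0.1716.
d_o2 = 32.6 − (24.37) = 8.230 cm.
f₂ = −36.0 cm (diverging).
Lens 2: 1/d_i2 = 1/(-36.0) − 1/(8.230) = -0.1493, so d_i2 = -6.699 cm; m₂ = −d_i2/d_o2 = +0.8139.
m = m₁·m₂ = (-0.1716)(+0.8139) = -0.140.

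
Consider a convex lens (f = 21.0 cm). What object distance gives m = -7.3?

23.9 cm

m = −d_i/d_o ⇒ d_i = −m·d_o.
1/f = 1/d_o + 1/d_i = 1/d_o − 1/(m·d_o) = (1 − 1/m)/d_o, so d_o = f(1 − 1/m) = (21.00)(1 − 1/(-7.3)) = 23.9 cm.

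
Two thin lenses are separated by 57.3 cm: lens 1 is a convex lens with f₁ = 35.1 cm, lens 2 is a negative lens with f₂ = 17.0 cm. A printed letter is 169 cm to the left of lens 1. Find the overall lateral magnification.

Lens 1: 1/d_i1 = 1/(35.1) − 1/(169) = 0.02257, so d_i1 = 44.30 cm; m₁ = −d_i1/d_o1 = -0.2621.
d_o2 = 57.3 − (44.30) = 13.00 cm.
f₂ = −17.0 cm (diverging).
Lens 2: 1/d_i2 = 1/(-17.0) − 1/(13.00) = -0.1357, so d_i2 = -7.367 cm; m₂ = −d_i2/d_o2 = +0.5667.
m = m₁·m₂ = (-0.2621)(+0.5667) = -0.149.

m = -0.149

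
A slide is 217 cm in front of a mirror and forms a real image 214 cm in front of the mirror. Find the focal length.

Real image ⇒ d_i = +214 cm.
1/f = 1/d_o + 1/d_i = 1/(217) + 1/(214) = 0.009281, so f = 108 cm.
Since f is positive, the mirror is concave.

f = 108 cm (concave)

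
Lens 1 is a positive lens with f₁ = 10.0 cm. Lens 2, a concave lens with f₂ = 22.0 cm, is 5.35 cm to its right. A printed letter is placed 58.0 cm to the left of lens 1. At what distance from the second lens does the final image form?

Lens 1: 1/d_i1 = 1/f₁ − 1/d_o1 = 1/(10.0) − 1/(58.0) = 0.08276, so d_i1 = 12.08 cm.
The intermediate image is 12.08 cm to the right of lens 1, which lies 6.730 cm to the right of lens 2 — a virtual object — so d_o2 = −6.730 cm.
Lens 2 is diverging, so f₂ = −22.0 cm.
Lens 2: 1/d_i2 = 1/f₂ − 1/d_o2 = 1/(-22.0) − 1/(-6.730) = 0.1031, so d_i2 = 9.70 cm.
The final image is real, 9.70 cm to the right of lens 2 (overall magnification ≈ -0.30).

9.70 cm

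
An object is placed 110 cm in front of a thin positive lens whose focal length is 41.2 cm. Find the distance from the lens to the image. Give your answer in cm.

Lens equation: 1/d_i = 1/f − 1/d_o = 1/(41.20) − 1/(110) = 0.02427 − 0.009091 = 0.01518, so d_i = 65.9 cm.
The image is real, inverted and reduced, on the far side of the lens.

65.9 cm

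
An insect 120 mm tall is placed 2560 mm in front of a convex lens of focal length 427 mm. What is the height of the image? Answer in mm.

24.0 mm

1/d_i = 1/f − 1/d_o = 1/(427.0) − 1/(2560) = 0.001951, so d_i = 512.5 mm.
m = −d_i/d_o = -0.2002.
|h_i| = |m|·h_o = 0.2002 × 120 = 24.0 mm. The image is real, inverted and reduced, on the far side of the lens.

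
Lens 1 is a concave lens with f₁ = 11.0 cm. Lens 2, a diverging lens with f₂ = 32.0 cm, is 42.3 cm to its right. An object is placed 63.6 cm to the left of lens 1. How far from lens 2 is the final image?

19.8 cm

Lens 1 is diverging, so f₁ = −11.0 cm.
Lens 1: 1/d_i1 = 1/f₁ − 1/d_o1 = 1/(-11.0) − 1/(63.6) = -0.1066, so d_i1 = -9.378 cm.
The intermediate image is 9.378 cm to the left of lens 1 (virtual), which is 42.3 − (-9.378) = 51.68 cm to the left of lens 2, so d_o2 = +51.68 cm.
Lens 2 is diverging, so f₂ = −32.0 cm.
Lens 2: 1/d_i2 = 1/f₂ − 1/d_o2 = 1/(-32.0) − 1/(51.68) = -0.05060, so d_i2 = -19.8 cm.
The final image is virtual, 19.8 cm to the left of lens 2 (overall magnification ≈ 0.056).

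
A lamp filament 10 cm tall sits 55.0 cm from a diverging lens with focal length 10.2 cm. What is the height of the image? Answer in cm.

1.56 cm

For a diverging lens, f = -10.2 cm.
1/d_i = 1/f − 1/d_o = 1/(-10.20) − 1/(55.0) = -0.1162, so d_i = -8.604 cm.
m = −d_i/d_o = +0.1564.
|h_i| = |m|·h_o = 0.1564 × 10 = 1.56 cm. The image is virtual, upright and reduced, on the same side as the object.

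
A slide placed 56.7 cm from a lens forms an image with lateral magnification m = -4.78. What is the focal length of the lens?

f = 46.9 cm (converging)

m = −d_i/d_o ⇒ d_i = −m·d_o = −(-4.78)·(56.7) = 271.0 cm.
1/f = 1/d_o + 1/d_i = 1/(56.7) + 1/(271.0) = 0.02133, so f = 46.9 cm.
Since f is positive, the lens is converging.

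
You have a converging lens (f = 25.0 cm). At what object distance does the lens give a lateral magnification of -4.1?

m = −d_i/d_o ⇒ d_i = −m·d_o.
1/f = 1/d_o + 1/d_i = 1/d_o − 1/(m·d_o) = (1 − 1/m)/d_o, so d_o = f(1 − 1/m) = (25.00)(1 − 1/(-4.1)) = 31.1 cm.

31.1 cm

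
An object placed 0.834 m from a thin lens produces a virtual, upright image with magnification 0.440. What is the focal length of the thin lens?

m = −d_i/d_o ⇒ d_i = −m·d_o = −(+0.440)·(0.834) = -0.3670 m.
1/f = 1/d_o + 1/d_i = 1/(0.834) + 1/(-0.3670) = -1.526, so f = -0.655 m.
Since f is negative, the thin lens is diverging.

f = -0.655 m (diverging)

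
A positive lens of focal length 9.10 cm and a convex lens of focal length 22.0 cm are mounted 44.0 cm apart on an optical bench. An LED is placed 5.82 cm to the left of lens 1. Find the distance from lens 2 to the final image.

Lens 1: 1/d_i1 = 1/f₁ − 1/d_o1 = 1/(9.10) − 1/(5.82) = -0.06193, so d_i1 = -16.15 cm.
The intermediate image is 16.15 cm to the left of lens 1 (virtual), which is 44.0 − (-16.15) = 60.15 cm to the left of lens 2, so d_o2 = +60.15 cm.
Lens 2: 1/d_i2 = 1/f₂ − 1/d_o2 = 1/(22.0) − 1/(60.15) = 0.02883, so d_i2 = 34.7 cm.
The final image is real, 34.7 cm to the right of lens 2 (overall magnification ≈ -1.6).

34.7 cm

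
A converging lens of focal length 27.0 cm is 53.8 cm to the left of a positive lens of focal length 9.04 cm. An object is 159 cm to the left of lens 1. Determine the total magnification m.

Lens 1: 1/d_i1 = 1/(27.0) − 1/(159) = 0.03075, so d_i1 = 32.52 cm; m₁ = −d_i1/d_o1 = -0.2045.
d_o2 = 53.8 − (32.52) = 21.28 cm.
Lens 2: 1/d_i2 = 1/(9.04) − 1/(21.28) = 0.06363, so d_i2 = 15.72 cm; m₂ = −d_i2/d_o2 = -0.7386.
m = m₁·m₂ = (-0.2045)(-0.7386) = +0.151.

m = +0.151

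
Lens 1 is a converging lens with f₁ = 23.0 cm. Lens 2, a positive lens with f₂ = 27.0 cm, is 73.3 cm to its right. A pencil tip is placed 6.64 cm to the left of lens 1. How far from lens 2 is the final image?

Lens 1: 1/d_i1 = 1/f₁ − 1/d_o1 = 1/(23.0) − 1/(6.64) = -0.1071, so d_i1 = -9.335 cm.
The intermediate image is 9.335 cm to the left of lens 1 (virtual), which is 73.3 − (-9.335) = 82.63 cm to the left of lens 2, so d_o2 = +82.63 cm.
Lens 2: 1/d_i2 = 1/f₂ − 1/d_o2 = 1/(27.0) − 1/(82.63) = 0.02493, so d_i2 = 40.1 cm.
The final image is real, 40.1 cm to the right of lens 2 (overall magnification ≈ -0.68).

40.1 cm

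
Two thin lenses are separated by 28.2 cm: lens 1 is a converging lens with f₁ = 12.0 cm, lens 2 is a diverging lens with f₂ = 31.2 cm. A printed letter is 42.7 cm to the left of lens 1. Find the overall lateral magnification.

m = -0.286

Lens 1: 1/d_i1 = 1/(12.0) − 1/(42.7) = 0.05991, so d_i1 = 16.69 cm; m₁ = −d_i1/d_o1 = -0.3909.
d_o2 = 28.2 − (16.69) = 11.51 cm.
f₂ = −31.2 cm (diverging).
Lens 2: 1/d_i2 = 1/(-31.2) − 1/(11.51) = -0.1189, so d_i2 = -8.408 cm; m₂ = −d_i2/d_o2 = +0.7305.
m = m₁·m₂ = (-0.3909)(+0.7305) = -0.286.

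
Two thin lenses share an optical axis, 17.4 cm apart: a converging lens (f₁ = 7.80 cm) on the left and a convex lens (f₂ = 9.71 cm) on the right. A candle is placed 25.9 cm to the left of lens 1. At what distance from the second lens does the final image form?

17.5 cm

Lens 1: 1/d_i1 = 1/f₁ − 1/d_o1 = 1/(7.80) − 1/(25.9) = 0.08960, so d_i1 = 11.16 cm.
The intermediate image is 11.16 cm to the right of lens 1, which is 17.4 − (11.16) = 6.240 cm to the left of lens 2, so d_o2 = +6.240 cm.
Lens 2: 1/d_i2 = 1/f₂ − 1/d_o2 = 1/(9.71) − 1/(6.240) = -0.05727, so d_i2 = -17.5 cm.
The final image is virtual, 17.5 cm to the left of lens 2 (overall magnification ≈ -1.2).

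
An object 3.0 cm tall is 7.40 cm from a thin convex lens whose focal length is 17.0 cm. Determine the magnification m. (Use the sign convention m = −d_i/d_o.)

1/d_i = 1/f − 1/d_o = 1/(17.00) − 1/(7.40) = -0.07631, so d_i = -13.10 cm.
m = −d_i/d_o = −(-13.10)/(7.40) = +1.77.
The image is virtual, upright and enlarged, on the same side as the object.

m = +1.77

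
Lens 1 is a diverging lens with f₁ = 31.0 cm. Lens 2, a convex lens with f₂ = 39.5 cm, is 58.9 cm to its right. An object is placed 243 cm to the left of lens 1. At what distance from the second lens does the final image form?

Lens 1 is diverging, so f₁ = −31.0 cm.
Lens 1: 1/d_i1 = 1/f₁ − 1/d_o1 = 1/(-31.0) − 1/(243) = -0.03637, so d_i1 = -27.49 cm.
The intermediate image is 27.49 cm to the left of lens 1 (virtual), which is 58.9 − (-27.49) = 86.39 cm to the left of lens 2, so d_o2 = +86.39 cm.
Lens 2: 1/d_i2 = 1/f₂ − 1/d_o2 = 1/(39.5) − 1/(86.39) = 0.01374, so d_i2 = 72.8 cm.
The final image is real, 72.8 cm to the right of lens 2 (overall magnification ≈ -0.095).

72.8 cm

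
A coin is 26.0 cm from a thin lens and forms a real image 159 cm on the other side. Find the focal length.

f = 22.3 cm (converging)

Real image ⇒ d_i = +159 cm.
1/f = 1/d_o + 1/d_i = 1/(26.0) + 1/(159) = 0.04475, so f = 22.3 cm.
Since f is positive, the thin lens is converging.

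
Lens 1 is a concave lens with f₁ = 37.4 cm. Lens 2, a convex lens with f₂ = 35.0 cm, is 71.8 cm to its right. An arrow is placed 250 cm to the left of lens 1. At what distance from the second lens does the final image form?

Lens 1 is diverging, so f₁ = −37.4 cm.
Lens 1: 1/d_i1 = 1/f₁ − 1/d_o1 = 1/(-37.4) − 1/(250) = -0.03074, so d_i1 = -32.53 cm.
The intermediate image is 32.53 cm to the left of lens 1 (virtual), which is 71.8 − (-32.53) = 104.3 cm to the left of lens 2, so d_o2 = +104.3 cm.
Lens 2: 1/d_i2 = 1/f₂ − 1/d_o2 = 1/(35.0) − 1/(104.3) = 0.01898, so d_i2 = 52.7 cm.
The final image is real, 52.7 cm to the right of lens 2 (overall magnification ≈ -0.066).

52.7 cm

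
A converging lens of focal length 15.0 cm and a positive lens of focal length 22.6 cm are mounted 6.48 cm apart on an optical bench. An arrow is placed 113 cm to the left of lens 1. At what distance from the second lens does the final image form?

7.32 cm

Lens 1: 1/d_i1 = 1/f₁ − 1/d_o1 = 1/(15.0) − 1/(113) = 0.05782, so d_i1 = 17.30 cm.
The intermediate image is 17.30 cm to the right of lens 1, which lies 10.82 cm to the right of lens 2 — a virtual object — so d_o2 = −10.82 cm.
Lens 2: 1/d_i2 = 1/f₂ − 1/d_o2 = 1/(22.6) − 1/(-10.82) = 0.1367, so d_i2 = 7.32 cm.
The final image is real, 7.32 cm to the right of lens 2 (overall magnification ≈ -0.10).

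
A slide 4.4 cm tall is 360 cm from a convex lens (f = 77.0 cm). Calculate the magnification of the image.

m = -0.272

1/d_i = 1/f − 1/d_o = 1/(77.00) − 1/(360) = 0.01021, so d_i = 97.95 cm.
m = −d_i/d_o = −(97.95)/(360) = -0.272.
The image is real, inverted and reduced, on the far side of the lens.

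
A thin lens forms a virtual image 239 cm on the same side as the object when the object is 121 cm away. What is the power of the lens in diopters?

Virtual image ⇒ d_i = −239 cm.
1/f = 1/d_o + 1/d_i = 1/(121) + 1/(-239) = 0.004080 cm⁻¹.
f = 245.1 cm = 2.451 m, so P = 1/f = +0.408 D.

P = +0.408 D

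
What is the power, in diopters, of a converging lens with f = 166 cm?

P = +0.602 D

f = 166 cm = 1.66 m.
P = 1/f = 1/(1.66 m) = +0.602 D.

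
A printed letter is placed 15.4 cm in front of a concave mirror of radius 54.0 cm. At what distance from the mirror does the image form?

35.8 cm

f = R/2 = 54.0/2 = 27.00 cm.
Mirror equation: 1/s_i = 1/f − 1/s_o = 1/(27.00) − 1/(15.4) = 0.03704 − 0.06494 = -0.02790, so s_i = -35.8 cm.
The image is virtual, upright and enlarged, behind the mirror.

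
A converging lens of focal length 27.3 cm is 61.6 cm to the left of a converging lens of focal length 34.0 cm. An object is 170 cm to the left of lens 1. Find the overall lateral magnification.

m = -1.32

Lens 1: 1/d_i1 = 1/(27.3) − 1/(170) = 0.03075, so d_i1 = 32.52 cm; m₁ = −d_i1/d_o1 = -0.1913.
d_o2 = 61.6 − (32.52) = 29.08 cm.
Lens 2: 1/d_i2 = 1/(34.0) − 1/(29.08) = -0.004976, so d_i2 = -201.0 cm; m₂ = −d_i2/d_o2 = +6.911.
m = m₁·m₂ = (-0.1913)(+6.911) = -1.32.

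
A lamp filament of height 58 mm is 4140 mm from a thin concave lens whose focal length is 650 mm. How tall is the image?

For a concave lens, f = -650 mm.
1/d_i = 1/f − 1/d_o = 1/(-650.0) − 1/(4140) = -0.001780, so d_i = -561.8 mm.
m = −d_i/d_o = +0.1357.
|h_i| = |m|·h_o = 0.1357 × 58 = 7.87 mm. The image is virtual, upright and reduced, on the same side as the object.

7.87 mm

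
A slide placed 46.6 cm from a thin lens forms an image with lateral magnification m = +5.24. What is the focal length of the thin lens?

m = −d_i/d_o ⇒ d_i = −m·d_o = −(+5.24)·(46.6) = -244.2 cm.
1/f = 1/d_o + 1/d_i = 1/(46.6) + 1/(-244.2) = 0.01736, so f = 57.6 cm.
Since f is positive, the thin lens is converging.

f = 57.6 cm (converging)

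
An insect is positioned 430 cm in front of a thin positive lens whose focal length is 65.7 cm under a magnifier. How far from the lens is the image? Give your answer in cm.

Lens equation: 1/v = 1/f − 1/u = 1/(65.70) − 1/(430) = 0.01522 − 0.002326 = 0.01290, so v = 77.5 cm.
The image is real, inverted and reduced, on the far side of the lens.

77.5 cm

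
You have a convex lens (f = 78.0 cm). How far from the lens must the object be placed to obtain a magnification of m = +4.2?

m = −d_i/d_o ⇒ d_i = −m·d_o.
1/f = 1/d_o + 1/d_i = 1/d_o − 1/(m·d_o) = (1 − 1/m)/d_o, so d_o = f(1 − 1/m) = (78.00)(1 − 1/(+4.2)) = 59.4 cm.

59.4 cm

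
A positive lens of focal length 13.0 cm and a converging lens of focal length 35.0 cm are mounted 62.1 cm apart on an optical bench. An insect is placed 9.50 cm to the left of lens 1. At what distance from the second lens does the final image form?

54.6 cm

Lens 1: 1/d_i1 = 1/f₁ − 1/d_o1 = 1/(13.0) − 1/(9.50) = -0.02834, so d_i1 = -35.29 cm.
The intermediate image is 35.29 cm to the left of lens 1 (virtual), which is 62.1 − (-35.29) = 97.39 cm to the left of lens 2, so d_o2 = +97.39 cm.
Lens 2: 1/d_i2 = 1/f₂ − 1/d_o2 = 1/(35.0) − 1/(97.39) = 0.01830, so d_i2 = 54.6 cm.
The final image is real, 54.6 cm to the right of lens 2 (overall magnification ≈ -2.1).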